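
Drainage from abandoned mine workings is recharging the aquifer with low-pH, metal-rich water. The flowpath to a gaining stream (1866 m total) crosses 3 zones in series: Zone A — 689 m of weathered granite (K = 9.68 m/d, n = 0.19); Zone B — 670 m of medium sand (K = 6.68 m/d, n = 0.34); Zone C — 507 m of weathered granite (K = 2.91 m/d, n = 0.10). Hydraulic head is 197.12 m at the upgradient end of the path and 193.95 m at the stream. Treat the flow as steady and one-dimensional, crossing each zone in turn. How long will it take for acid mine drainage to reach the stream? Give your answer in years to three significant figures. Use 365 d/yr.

Total head drop ΔH = 197.12 − 193.95 = 3.17 m
Continuity: the same q passes through each zone, so ΔH = q·Σ(L_j/K_j) — the zones act as resistances in series.
Σ(L/K) = 689/9.68 + 670/6.68 + 507/2.91 = 71.18 + 100.3 + 174.2 = 345.7 d
q = ΔH / Σ(L/K) = 3.17 / 345.7 = 0.009170 m/d (same in every zone)
Zone A: v = q/n = 0.009170/0.19 = 0.04826 m/d → t_A = 689/0.04826 = 14280 d
Zone B: v = q/n = 0.009170/0.34 = 0.02697 m/d → t_B = 670/0.02697 = 24840 d
Zone C: v = q/n = 0.009170/0.10 = 0.09170 m/d → t_C = 507/0.09170 = 5529 d
Total t = 14280 + 24840 + 5529 = 44650 d
   = 44650 / 365 = 122 yr

122 years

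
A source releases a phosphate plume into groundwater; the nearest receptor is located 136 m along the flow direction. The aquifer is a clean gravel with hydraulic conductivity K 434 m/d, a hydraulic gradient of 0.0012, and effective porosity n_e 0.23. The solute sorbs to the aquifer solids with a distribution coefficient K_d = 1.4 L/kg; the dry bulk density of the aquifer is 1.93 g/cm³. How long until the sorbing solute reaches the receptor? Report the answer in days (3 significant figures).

Specific discharge q = 434 × 0.0012 = 0.5208 m/d
v_s = q/n_e = 0.5208/0.23 = 2.264 m/d
Retardation R = 1 + ρ_b·K_d/n = 1 + 1.93×1.4/0.23 = 12.75
Contaminant velocity v_c = v/R = 2.264/12.75 = 0.1776 m/d
t = L/v_c = 136/0.1776 = 765.7 d

766 days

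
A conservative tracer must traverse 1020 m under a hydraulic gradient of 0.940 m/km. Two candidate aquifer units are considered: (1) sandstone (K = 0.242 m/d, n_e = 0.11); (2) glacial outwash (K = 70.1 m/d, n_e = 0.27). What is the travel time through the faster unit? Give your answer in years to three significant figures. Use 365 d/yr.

11.5 years

Unit 1 (sandstone): v = 0.242×9.4e-4/0.11 = 0.002068 m/d, t = 1020/0.002068 = 493200 d
Unit 2 (glacial outwash): v = 70.1×9.4e-4/0.27 = 0.2441 m/d, t = 1020/0.2441 = 4179 d
Faster: 4179 d / 365 = 11.5 yr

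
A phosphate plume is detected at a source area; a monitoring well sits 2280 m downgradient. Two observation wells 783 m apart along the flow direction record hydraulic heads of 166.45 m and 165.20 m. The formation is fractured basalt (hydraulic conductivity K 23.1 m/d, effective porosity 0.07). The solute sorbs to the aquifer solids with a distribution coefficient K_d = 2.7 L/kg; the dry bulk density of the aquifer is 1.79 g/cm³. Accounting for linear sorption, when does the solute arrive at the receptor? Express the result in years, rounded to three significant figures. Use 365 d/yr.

831 years

Hydraulic gradient i = (166.45 − 165.20) / 783 = 1.25 / 783 = 0.001596
Specific discharge q = 23.1 × 0.001596 = 0.03688 m/d
v_s = q/n_e = 0.03688/0.07 = 0.5268 m/d
Retardation R = 1 + ρ_b·K_d/n = 1 + 1.79×2.7/0.07 = 70.04
Contaminant velocity v_c = v/R = 0.5268/70.04 = 0.007521 m/d
t = L/v_c = 2280/0.007521 = 303100 d
   = 303100/365 = 831 yr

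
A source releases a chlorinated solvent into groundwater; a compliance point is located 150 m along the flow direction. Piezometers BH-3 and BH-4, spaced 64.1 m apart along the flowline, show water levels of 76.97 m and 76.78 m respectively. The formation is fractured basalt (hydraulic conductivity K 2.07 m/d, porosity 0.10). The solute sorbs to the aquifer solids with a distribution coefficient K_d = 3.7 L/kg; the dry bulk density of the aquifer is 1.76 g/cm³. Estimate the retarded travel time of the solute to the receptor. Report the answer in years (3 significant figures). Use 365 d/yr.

443 years

Hydraulic gradient i = (76.97 − 76.78) / 64.1 = 0.19 / 64.1 = 0.002964
Darcy flux q = K·i = 2.07 × 0.002964 = 0.006136 m/d
Average linear velocity = 0.006136 / 0.10 = 0.06136 m/d
Retardation R = 1 + ρ_b·K_d/n = 1 + 1.76×3.7/0.10 = 66.12
Contaminant velocity v_c = v/R = 0.06136/66.12 = 9.280e-4 m/d
t = L/v_c = 150/9.280e-4 = 161600 d
   = 161600/365 = 443 yr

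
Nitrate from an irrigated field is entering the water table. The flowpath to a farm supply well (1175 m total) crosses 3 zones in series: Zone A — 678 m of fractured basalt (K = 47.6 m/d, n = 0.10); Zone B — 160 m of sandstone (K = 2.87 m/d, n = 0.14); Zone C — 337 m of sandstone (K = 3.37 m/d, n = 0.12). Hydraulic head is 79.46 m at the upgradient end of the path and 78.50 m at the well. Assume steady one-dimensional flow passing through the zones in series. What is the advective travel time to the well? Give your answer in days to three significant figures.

Total head drop ΔH = 79.46 − 78.50 = 0.96 m
Steady 1-D flow in series ⇒ the Darcy flux q is identical in every zone and the zone head losses add (resistances L/K in series).
Σ(L/K) = 678/47.6 + 160/2.87 + 337/3.37 = 14.24 + 55.75 + 100.0 = 170.0 d
q = ΔH / Σ(L/K) = 0.96 / 170.0 = 0.005647 m/d (same in every zone)
Zone A: v = q/n = 0.005647/0.10 = 0.05647 m/d → t_A = 678/0.05647 = 12010 d
Zone B: v = q/n = 0.005647/0.14 = 0.04034 m/d → t_B = 160/0.04034 = 3966 d
Zone C: v = q/n = 0.005647/0.12 = 0.04706 m/d → t_C = 337/0.04706 = 7161 d
Total t = 12010 + 3966 + 7161 = 23130 d

23100 days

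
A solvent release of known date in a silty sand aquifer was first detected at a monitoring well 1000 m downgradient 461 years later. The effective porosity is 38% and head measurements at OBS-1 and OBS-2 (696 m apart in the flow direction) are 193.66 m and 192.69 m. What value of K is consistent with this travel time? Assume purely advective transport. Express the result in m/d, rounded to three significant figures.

1.62 m/d

Hydraulic gradient i = (193.66 − 192.69) / 696 = 0.97 / 696 = 0.001394
t = 461 years = 168300 d
v = L / t = 1000 / 168300 = 0.005943 m/d
K = v · n / i = 0.005943 × 0.38 / 0.001394 = 1.62 m/d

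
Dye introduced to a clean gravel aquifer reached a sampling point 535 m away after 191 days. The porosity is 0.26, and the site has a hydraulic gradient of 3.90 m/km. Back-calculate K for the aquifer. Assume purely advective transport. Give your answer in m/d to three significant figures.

187 m/d

v = L / t = 535 / 191 = 2.801 m/d
K = v · n / i = 2.801 × 0.26 / 0.0039 = 187 m/d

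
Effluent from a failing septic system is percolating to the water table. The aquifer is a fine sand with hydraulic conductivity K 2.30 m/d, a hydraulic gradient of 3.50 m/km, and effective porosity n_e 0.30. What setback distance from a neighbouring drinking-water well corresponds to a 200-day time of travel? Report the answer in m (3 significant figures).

q = Ki = 2.30 × 0.0035 = 0.008050 m/d
Average linear velocity = 0.008050 / 0.30 = 0.02683 m/d
L = v × T = 0.02683 × 200 = 5.367 m

5.37 m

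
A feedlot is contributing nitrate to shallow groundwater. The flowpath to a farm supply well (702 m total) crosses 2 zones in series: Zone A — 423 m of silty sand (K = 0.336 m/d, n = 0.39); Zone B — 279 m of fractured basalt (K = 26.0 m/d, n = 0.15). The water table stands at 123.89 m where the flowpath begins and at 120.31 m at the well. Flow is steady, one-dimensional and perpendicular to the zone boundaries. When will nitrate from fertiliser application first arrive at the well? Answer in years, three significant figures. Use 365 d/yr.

201 years

Total head drop ΔH = 123.89 − 120.31 = 3.58 m
Steady 1-D flow in series ⇒ the Darcy flux q is identical in every zone and the zone head losses add (resistances L/K in series).
Σ(L/K) = 423/0.336 + 279/26.0 = 1259 + 10.73 = 1270 d
q = ΔH / Σ(L/K) = 3.58 / 1270 = 0.002820 m/d (same in every zone)
Zone A: v = q/n = 0.002820/0.39 = 0.007230 m/d → t_A = 423/0.007230 = 58510 d
Zone B: v = q/n = 0.002820/0.15 = 0.01880 m/d → t_B = 279/0.01880 = 14840 d
Total t = 58510 + 14840 = 73350 d
   = 73350 / 365 = 201 yr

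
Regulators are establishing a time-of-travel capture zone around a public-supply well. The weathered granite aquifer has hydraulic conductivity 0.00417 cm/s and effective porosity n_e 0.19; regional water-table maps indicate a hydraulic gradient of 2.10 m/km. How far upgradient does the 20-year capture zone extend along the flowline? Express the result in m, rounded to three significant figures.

291 m

K = 0.00417 cm/s × 864 = 3.603 m/d
Specific discharge q = 3.603 × 0.0021 = 0.007566 m/d
Seepage velocity v = q / n = 0.007566 / 0.19 = 0.03982 m/d
T = 20 yr × 365 = 7300 d
L = v × T = 0.03982 × 7300 = 290.7 m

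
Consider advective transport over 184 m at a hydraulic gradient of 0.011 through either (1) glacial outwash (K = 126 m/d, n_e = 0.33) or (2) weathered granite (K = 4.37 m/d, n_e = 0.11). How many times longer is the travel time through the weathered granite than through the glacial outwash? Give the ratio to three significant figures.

Unit 1 (glacial outwash): v = 126×0.011/0.33 = 4.200 m/d, t = 184/4.200 = 43.81 d
Unit 2 (weathered granite): v = 4.37×0.011/0.11 = 0.4370 m/d, t = 184/0.4370 = 421.1 d
t(weathered granite) / t(glacial outwash) = 421.1/43.81 = 9.61

9.61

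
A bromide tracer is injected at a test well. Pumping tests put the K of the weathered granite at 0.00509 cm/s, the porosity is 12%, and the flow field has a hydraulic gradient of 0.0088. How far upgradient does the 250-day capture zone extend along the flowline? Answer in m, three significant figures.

80.6 m

K = 0.00509 cm/s × 864 = 4.398 m/d
Darcy flux q = K·i = 4.398 × 0.0088 = 0.03870 m/d
Average linear velocity = 0.03870 / 0.12 = 0.3225 m/d
L = v × T = 0.3225 × 250 = 80.63 m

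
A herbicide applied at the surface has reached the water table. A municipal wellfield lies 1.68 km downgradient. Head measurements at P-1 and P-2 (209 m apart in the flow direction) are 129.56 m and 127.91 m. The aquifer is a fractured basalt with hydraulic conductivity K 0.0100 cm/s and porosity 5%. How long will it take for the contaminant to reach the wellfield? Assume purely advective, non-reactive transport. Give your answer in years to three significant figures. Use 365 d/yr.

3.37 years

Hydraulic gradient i = (129.56 − 127.91) / 209 = 1.65 / 209 = 0.007895
K = 0.0100 cm/s × 864 = 8.640 m/d
q = Ki = 8.640 × 0.007895 = 0.06821 m/d
v_s = q/n_e = 0.06821/0.05 = 1.364 m/d
L = 1.68 km = 1680 m
t = L / v = 1680 / 1.364 = 1231 d
   = 1231 / 365 = 3.37 yr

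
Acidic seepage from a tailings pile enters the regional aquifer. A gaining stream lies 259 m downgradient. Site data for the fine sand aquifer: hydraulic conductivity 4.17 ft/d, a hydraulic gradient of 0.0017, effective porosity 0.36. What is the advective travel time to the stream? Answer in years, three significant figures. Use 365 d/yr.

K = 4.17 ft/d × 0.3048 = 1.271 m/d
q = Ki = 1.271 × 0.0017 = 0.002161 m/d
Seepage velocity v = q / n = 0.002161 / 0.36 = 0.006002 m/d
t = L / v = 259 / 0.006002 = 43150 d
   = 43150 / 365 = 118 yr

118 years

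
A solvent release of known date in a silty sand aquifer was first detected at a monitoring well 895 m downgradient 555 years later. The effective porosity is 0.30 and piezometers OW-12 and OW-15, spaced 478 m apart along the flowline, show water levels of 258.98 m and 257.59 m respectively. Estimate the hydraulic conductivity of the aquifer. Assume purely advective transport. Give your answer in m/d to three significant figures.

0.456 m/d

Hydraulic gradient i = (258.98 − 257.59) / 478 = 1.39 / 478 = 0.002908
t = 555 years = 202600 d
v = L / t = 895 / 202600 = 0.004418 m/d
K = v · n / i = 0.004418 × 0.30 / 0.002908 = 0.456 m/d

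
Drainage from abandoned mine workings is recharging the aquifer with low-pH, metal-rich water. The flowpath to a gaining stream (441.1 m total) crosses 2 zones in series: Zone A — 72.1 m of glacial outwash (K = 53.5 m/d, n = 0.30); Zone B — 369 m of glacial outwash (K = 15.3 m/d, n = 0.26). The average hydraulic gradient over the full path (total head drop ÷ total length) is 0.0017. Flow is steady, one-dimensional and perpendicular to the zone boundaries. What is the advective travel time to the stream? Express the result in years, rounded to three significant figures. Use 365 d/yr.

10.9 years

Continuity: the same q passes through each zone, so ΔH = q·Σ(L_j/K_j) — the zones act as resistances in series.
Σ(L/K) = 72.1/53.5 + 369/15.3 = 1.348 + 24.12 = 25.47 d
K_eq = L_total / Σ(L/K) = 441.1 / 25.47 = 17.32 m/d
q = K_eq · i = 17.32 × 0.0017 = 0.02945 m/d (same in every zone)
Zone A: v = q/n = 0.02945/0.30 = 0.09816 m/d → t_A = 72.1/0.09816 = 734.5 d
Zone B: v = q/n = 0.02945/0.26 = 0.1133 m/d → t_B = 369/0.1133 = 3258 d
Total t = 734.5 + 3258 = 3993 d
   = 3993 / 365 = 10.9 yr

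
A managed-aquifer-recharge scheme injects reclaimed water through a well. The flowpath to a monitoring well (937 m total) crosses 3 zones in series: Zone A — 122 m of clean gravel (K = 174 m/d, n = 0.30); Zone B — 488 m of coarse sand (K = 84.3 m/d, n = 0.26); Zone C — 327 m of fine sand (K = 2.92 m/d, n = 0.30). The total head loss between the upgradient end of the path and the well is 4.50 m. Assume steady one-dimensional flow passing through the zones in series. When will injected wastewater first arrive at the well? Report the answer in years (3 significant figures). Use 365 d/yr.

Continuity: the same q passes through each zone, so ΔH = q·Σ(L_j/K_j) — the zones act as resistances in series.
Σ(L/K) = 122/174 + 488/84.3 + 327/2.92 = 0.7011 + 5.789 + 112.0 = 118.5 d
q = ΔH / Σ(L/K) = 4.50 / 118.5 = 0.03798 m/d (same in every zone)
Zone A: v = q/n = 0.03798/0.30 = 0.1266 m/d → t_A = 122/0.1266 = 963.6 d
Zone B: v = q/n = 0.03798/0.26 = 0.1461 m/d → t_B = 488/0.1461 = 3341 d
Zone C: v = q/n = 0.03798/0.30 = 0.1266 m/d → t_C = 327/0.1266 = 2583 d
Total t = 963.6 + 3341 + 2583 = 6887 d
   = 6887 / 365 = 18.9 yr

18.9 years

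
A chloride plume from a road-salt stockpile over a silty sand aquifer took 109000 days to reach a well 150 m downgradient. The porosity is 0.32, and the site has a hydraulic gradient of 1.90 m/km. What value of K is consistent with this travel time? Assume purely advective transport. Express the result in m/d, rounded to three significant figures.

v = L / t = 150 / 109000 = 0.001376 m/d
K = v · n / i = 0.001376 × 0.32 / 0.0019 = 0.232 m/d

0.232 m/d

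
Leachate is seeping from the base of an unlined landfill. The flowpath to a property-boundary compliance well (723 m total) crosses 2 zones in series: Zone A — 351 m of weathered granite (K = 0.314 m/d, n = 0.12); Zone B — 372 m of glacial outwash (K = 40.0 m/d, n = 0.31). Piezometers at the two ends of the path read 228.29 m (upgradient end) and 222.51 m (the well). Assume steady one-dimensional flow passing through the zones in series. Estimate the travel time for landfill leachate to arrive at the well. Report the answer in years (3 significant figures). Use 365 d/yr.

84.1 years

Total head drop ΔH = 228.29 − 222.51 = 5.78 m
Steady 1-D flow in series ⇒ the Darcy flux q is identical in every zone and the zone head losses add (resistances L/K in series).
Σ(L/K) = 351/0.314 + 372/40.0 = 1118 + 9.300 = 1127 d
q = ΔH / Σ(L/K) = 5.78 / 1127 = 0.005128 m/d (same in every zone)
Zone A: v = q/n = 0.005128/0.12 = 0.04273 m/d → t_A = 351/0.04273 = 8214 d
Zone B: v = q/n = 0.005128/0.31 = 0.01654 m/d → t_B = 372/0.01654 = 22490 d
Total t = 8214 + 22490 = 30700 d
   = 30700 / 365 = 84.1 yr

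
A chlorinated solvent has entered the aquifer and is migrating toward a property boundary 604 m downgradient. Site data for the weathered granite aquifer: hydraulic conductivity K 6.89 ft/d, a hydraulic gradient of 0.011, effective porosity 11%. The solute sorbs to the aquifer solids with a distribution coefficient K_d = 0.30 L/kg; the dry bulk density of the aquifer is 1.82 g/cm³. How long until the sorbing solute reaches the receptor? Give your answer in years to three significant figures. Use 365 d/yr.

K = 6.89 ft/d × 0.3048 = 2.100 m/d
Specific discharge q = 2.100 × 0.011 = 0.02310 m/d
Average linear velocity = 0.02310 / 0.11 = 0.2100 m/d
Retardation R = 1 + ρ_b·K_d/n = 1 + 1.82×0.30/0.11 = 5.964
Contaminant velocity v_c = v/R = 0.2100/5.964 = 0.03521 m/d
t = L/v_c = 604/0.03521 = 17150 d
   = 17150/365 = 47.0 yr

47.0 years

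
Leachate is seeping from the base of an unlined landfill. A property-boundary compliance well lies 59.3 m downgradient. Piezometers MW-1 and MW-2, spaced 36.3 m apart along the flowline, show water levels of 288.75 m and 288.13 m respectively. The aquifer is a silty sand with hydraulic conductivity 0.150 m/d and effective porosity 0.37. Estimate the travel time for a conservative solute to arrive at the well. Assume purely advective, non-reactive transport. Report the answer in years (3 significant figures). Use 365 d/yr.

23.5 years

Hydraulic gradient i = (288.75 − 288.13) / 36.3 = 0.62 / 36.3 = 0.01708
Darcy flux q = K·i = 0.150 × 0.01708 = 0.002562 m/d
v_s = q/n_e = 0.002562/0.37 = 0.006924 m/d
t = L / v = 59.3 / 0.006924 = 8564 d
   = 8564 / 365 = 23.5 yr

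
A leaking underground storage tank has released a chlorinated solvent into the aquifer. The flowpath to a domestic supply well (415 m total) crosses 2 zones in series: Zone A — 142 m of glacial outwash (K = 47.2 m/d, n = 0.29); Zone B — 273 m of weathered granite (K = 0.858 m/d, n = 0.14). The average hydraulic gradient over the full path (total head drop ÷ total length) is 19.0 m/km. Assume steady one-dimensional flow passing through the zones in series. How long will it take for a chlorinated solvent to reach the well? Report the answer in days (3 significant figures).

For zones in series the flux q is common to all zones; the equivalent conductivity is the harmonic (thickness-weighted) mean, K_eq = L_total / Σ(L_j/K_j).
Σ(L/K) = 142/47.2 + 273/0.858 = 3.008 + 318.2 = 321.2 d
K_eq = L_total / Σ(L/K) = 415 / 321.2 = 1.292 m/d
q = K_eq · i = 1.292 × 0.019 = 0.02455 m/d (same in every zone)
Zone A: v = q/n = 0.02455/0.29 = 0.08465 m/d → t_A = 142/0.08465 = 1677 d
Zone B: v = q/n = 0.02455/0.14 = 0.1754 m/d → t_B = 273/0.1754 = 1557 d
Total t = 1677 + 1557 = 3234 d

3230 days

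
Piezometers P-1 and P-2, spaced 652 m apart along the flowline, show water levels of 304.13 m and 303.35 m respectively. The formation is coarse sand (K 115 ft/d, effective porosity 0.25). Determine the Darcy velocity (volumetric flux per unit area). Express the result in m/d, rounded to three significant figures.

Hydraulic gradient i = (304.13 − 303.35) / 652 = 0.78 / 652 = 0.001196
K = 115 ft/d × 0.3048 = 35.05 m/d
q = Ki = 35.05 × 0.001196 = 0.04193 m/d

0.0419 m/d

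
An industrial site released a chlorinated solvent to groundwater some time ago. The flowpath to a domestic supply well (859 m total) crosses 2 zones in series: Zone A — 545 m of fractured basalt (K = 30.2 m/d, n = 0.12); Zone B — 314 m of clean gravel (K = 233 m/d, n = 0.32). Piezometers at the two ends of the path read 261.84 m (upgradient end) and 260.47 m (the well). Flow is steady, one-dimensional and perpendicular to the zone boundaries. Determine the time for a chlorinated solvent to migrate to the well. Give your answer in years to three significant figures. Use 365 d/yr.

6.43 years

Total head drop ΔH = 261.84 − 260.47 = 1.37 m
Steady 1-D flow in series ⇒ the Darcy flux q is identical in every zone and the zone head losses add (resistances L/K in series).
Σ(L/K) = 545/30.2 + 314/233 = 18.05 + 1.348 = 19.39 d
q = ΔH / Σ(L/K) = 1.37 / 19.39 = 0.07064 m/d (same in every zone)
Zone A: v = q/n = 0.07064/0.12 = 0.5887 m/d → t_A = 545/0.5887 = 925.8 d
Zone B: v = q/n = 0.07064/0.32 = 0.2208 m/d → t_B = 314/0.2208 = 1422 d
Total t = 925.8 + 1422 = 2348 d
   = 2348 / 365 = 6.43 yr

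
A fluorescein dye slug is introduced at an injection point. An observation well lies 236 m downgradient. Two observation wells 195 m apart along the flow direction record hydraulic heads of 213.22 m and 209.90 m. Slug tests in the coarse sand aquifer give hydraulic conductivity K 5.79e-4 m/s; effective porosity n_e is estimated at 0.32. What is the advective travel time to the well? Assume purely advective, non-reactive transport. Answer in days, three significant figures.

88.7 days

Hydraulic gradient i = (213.22 − 209.90) / 195 = 3.32 / 195 = 0.01703
K = 5.79e-4 m/s × 86400 s/d = 50.03 m/d
Darcy flux q = K·i = 50.03 × 0.01703 = 0.8517 m/d
Average linear velocity = 0.8517 / 0.32 = 2.662 m/d
t = L / v = 236 / 2.662 = 88.67 d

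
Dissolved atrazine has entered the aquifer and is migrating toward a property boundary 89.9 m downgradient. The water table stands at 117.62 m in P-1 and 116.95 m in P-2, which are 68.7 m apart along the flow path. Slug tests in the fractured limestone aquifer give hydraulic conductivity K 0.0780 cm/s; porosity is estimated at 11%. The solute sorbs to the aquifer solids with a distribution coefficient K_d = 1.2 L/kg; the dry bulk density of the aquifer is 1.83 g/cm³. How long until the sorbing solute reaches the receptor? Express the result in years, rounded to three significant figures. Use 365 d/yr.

0.864 years

Hydraulic gradient i = (117.62 − 116.95) / 68.7 = 0.67 / 68.7 = 0.009753
K = 0.0780 cm/s × 864 = 67.39 m/d
Specific discharge q = 67.39 × 0.009753 = 0.6572 m/d
Seepage velocity v = q / n = 0.6572 / 0.11 = 5.975 m/d
Retardation R = 1 + ρ_b·K_d/n = 1 + 1.83×1.2/0.11 = 20.96
Contaminant velocity v_c = v/R = 5.975/20.96 = 0.2850 m/d
t = L/v_c = 89.9/0.2850 = 315.4 d
   = 315.4/365 = 0.864 yr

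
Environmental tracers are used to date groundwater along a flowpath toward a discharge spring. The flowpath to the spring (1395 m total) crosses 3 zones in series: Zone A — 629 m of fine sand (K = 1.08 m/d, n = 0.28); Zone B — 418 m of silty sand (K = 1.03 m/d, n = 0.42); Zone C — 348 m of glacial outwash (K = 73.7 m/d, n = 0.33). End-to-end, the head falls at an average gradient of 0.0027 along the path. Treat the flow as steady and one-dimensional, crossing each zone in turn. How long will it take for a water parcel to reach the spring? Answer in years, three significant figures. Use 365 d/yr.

Steady 1-D flow in series ⇒ the Darcy flux q is identical in every zone and the zone head losses add (resistances L/K in series).
Σ(L/K) = 629/1.08 + 418/1.03 + 348/73.7 = 582.4 + 405.8 + 4.722 = 993.0 d
K_eq = L_total / Σ(L/K) = 1395 / 993.0 = 1.405 m/d
q = K_eq · i = 1.405 × 0.0027 = 0.003793 m/d (same in every zone)
Zone A: v = q/n = 0.003793/0.28 = 0.01355 m/d → t_A = 629/0.01355 = 46430 d
Zone B: v = q/n = 0.003793/0.42 = 0.009031 m/d → t_B = 418/0.009031 = 46280 d
Zone C: v = q/n = 0.003793/0.33 = 0.01149 m/d → t_C = 348/0.01149 = 30280 d
Total t = 46430 + 46280 + 30280 = 123000 d
   = 123000 / 365 = 337 yr

337 years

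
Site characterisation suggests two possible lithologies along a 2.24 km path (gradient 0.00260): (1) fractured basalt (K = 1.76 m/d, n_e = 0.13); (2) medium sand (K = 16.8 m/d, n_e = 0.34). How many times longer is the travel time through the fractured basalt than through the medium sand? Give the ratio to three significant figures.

3.65

Unit 1 (fractured basalt): v = 1.76×0.0026/0.13 = 0.03520 m/d, t = 2240/0.03520 = 63640 d
Unit 2 (medium sand): v = 16.8×0.0026/0.34 = 0.1285 m/d, t = 2240/0.1285 = 17440 d
t(fractured basalt) / t(medium sand) = 63640/17440 = 3.65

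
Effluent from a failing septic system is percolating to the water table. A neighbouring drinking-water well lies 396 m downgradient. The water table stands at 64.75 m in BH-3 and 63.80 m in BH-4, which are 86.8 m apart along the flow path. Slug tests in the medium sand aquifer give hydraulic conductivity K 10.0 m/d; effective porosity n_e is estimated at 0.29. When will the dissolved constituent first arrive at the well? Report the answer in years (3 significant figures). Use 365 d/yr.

Hydraulic gradient i = (64.75 − 63.80) / 86.8 = 0.95 / 86.8 = 0.01094
Specific discharge q = 10.0 × 0.01094 = 0.1094 m/d
v_s = q/n_e = 0.1094/0.29 = 0.3774 m/d
t = L / v = 396 / 0.3774 = 1049 d
   = 1049 / 365 = 2.87 yr

2.87 years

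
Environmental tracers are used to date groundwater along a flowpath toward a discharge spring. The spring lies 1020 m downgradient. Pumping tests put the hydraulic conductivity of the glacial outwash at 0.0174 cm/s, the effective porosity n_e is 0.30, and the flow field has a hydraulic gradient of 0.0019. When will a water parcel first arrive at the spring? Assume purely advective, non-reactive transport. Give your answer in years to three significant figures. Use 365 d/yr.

29.4 years

K = 0.0174 cm/s × 864 = 15.03 m/d
Darcy flux q = K·i = 15.03 × 0.0019 = 0.02856 m/d
v = Ki/n = 15.03·0.0019/0.30 = 0.09521 m/d
t = L / v = 1020 / 0.09521 = 10710 d
   = 10710 / 365 = 29.4 yr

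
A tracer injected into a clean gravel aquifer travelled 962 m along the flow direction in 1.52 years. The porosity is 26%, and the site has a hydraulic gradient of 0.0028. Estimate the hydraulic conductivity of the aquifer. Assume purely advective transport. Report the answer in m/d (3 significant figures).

161 m/d

t = 1.52 years = 554.8 d
v = L / t = 962 / 554.8 = 1.734 m/d
K = v · n / i = 1.734 × 0.26 / 0.0028 = 161 m/d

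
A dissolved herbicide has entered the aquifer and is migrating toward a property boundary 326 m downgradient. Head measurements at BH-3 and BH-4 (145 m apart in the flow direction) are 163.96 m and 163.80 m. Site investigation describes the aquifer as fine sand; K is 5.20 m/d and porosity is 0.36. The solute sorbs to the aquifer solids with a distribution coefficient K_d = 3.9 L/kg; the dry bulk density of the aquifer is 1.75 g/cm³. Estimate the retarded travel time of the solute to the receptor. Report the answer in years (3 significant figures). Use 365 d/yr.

Hydraulic gradient i = (163.96 − 163.80) / 145 = 0.16 / 145 = 0.001103
q = Ki = 5.20 × 0.001103 = 0.005738 m/d
v_s = q/n_e = 0.005738/0.36 = 0.01594 m/d
Retardation R = 1 + ρ_b·K_d/n = 1 + 1.75×3.9/0.36 = 19.96
Contaminant velocity v_c = v/R = 0.01594/19.96 = 7.986e-4 m/d
t = L/v_c = 326/7.986e-4 = 408200 d
   = 408200/365 = 1120 yr

1120 years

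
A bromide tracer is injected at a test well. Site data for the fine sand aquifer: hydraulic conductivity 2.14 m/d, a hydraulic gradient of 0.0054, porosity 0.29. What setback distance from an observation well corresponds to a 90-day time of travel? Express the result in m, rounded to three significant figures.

q = Ki = 2.14 × 0.0054 = 0.01156 m/d
v = Ki/n = 2.14·0.0054/0.29 = 0.03985 m/d
L = v × T = 0.03985 × 90 = 3.586 m

3.59 m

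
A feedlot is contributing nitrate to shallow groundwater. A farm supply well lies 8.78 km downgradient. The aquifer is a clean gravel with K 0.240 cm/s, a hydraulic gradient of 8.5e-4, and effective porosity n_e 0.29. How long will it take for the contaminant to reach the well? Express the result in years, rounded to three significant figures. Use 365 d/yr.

39.6 years

K = 0.240 cm/s × 864 = 207.4 m/d
Specific discharge q = 207.4 × 8.5e-4 = 0.1763 m/d
v_s = q/n_e = 0.1763/0.29 = 0.6078 m/d
L = 8.78 km = 8780 m
t = L / v = 8780 / 0.6078 = 14450 d
   = 14450 / 365 = 39.6 yr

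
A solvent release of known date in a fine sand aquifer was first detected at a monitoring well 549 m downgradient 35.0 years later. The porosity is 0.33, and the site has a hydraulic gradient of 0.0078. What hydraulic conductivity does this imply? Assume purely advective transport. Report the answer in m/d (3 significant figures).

t = 35.0 years = 12780 d
v = L / t = 549 / 12780 = 0.04297 m/d
K = v · n / i = 0.04297 × 0.33 / 0.0078 = 1.82 m/d

1.82 m/d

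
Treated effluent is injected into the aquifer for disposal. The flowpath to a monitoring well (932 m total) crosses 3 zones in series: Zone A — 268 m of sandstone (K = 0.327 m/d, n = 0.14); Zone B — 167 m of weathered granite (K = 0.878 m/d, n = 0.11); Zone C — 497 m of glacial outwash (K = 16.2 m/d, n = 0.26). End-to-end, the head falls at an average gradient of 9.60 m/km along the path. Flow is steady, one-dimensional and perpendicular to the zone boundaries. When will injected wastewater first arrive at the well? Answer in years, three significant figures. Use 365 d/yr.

59.0 years

Continuity: the same q passes through each zone, so ΔH = q·Σ(L_j/K_j) — the zones act as resistances in series.
Σ(L/K) = 268/0.327 + 167/0.878 + 497/16.2 = 819.6 + 190.2 + 30.68 = 1040 d
K_eq = L_total / Σ(L/K) = 932 / 1040 = 0.8958 m/d
q = K_eq · i = 0.8958 × 0.0096 = 0.008599 m/d (same in every zone)
Zone A: v = q/n = 0.008599/0.14 = 0.06142 m/d → t_A = 268/0.06142 = 4363 d
Zone B: v = q/n = 0.008599/0.11 = 0.07818 m/d → t_B = 167/0.07818 = 2136 d
Zone C: v = q/n = 0.008599/0.26 = 0.03307 m/d → t_C = 497/0.03307 = 15030 d
Total t = 4363 + 2136 + 15030 = 21530 d
   = 21530 / 365 = 59.0 yr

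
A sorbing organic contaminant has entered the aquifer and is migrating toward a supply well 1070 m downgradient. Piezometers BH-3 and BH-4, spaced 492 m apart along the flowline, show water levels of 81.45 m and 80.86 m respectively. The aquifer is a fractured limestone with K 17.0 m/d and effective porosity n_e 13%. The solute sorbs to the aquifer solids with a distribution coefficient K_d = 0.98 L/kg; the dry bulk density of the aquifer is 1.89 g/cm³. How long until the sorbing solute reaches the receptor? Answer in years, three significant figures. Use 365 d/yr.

285 years

Hydraulic gradient i = (81.45 − 80.86) / 492 = 0.59 / 492 = 0.001199
Darcy flux q = K·i = 17.0 × 0.001199 = 0.02039 m/d
Average linear velocity = 0.02039 / 0.13 = 0.1568 m/d
Retardation R = 1 + ρ_b·K_d/n = 1 + 1.89×0.98/0.13 = 15.25
Contaminant velocity v_c = v/R = 0.1568/15.25 = 0.01028 m/d
t = L/v_c = 1070/0.01028 = 104000 d
   = 104000/365 = 285 yr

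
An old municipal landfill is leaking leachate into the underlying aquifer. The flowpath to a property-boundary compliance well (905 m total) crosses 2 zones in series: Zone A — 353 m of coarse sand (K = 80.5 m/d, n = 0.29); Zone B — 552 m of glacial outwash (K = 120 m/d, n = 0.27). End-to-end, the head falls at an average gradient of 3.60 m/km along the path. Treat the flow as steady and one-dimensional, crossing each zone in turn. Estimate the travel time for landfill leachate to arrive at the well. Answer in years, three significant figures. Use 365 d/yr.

For zones in series the flux q is common to all zones; the equivalent conductivity is the harmonic (thickness-weighted) mean, K_eq = L_total / Σ(L_j/K_j).
Σ(L/K) = 353/80.5 + 552/120 = 4.385 + 4.600 = 8.985 d
K_eq = L_total / Σ(L/K) = 905 / 8.985 = 100.7 m/d
q = K_eq · i = 100.7 × 0.0036 = 0.3626 m/d (same in every zone)
Zone A: v = q/n = 0.3626/0.29 = 1.250 m/d → t_A = 353/1.250 = 282.3 d
Zone B: v = q/n = 0.3626/0.27 = 1.343 m/d → t_B = 552/1.343 = 411.0 d
Total t = 282.3 + 411.0 = 693.4 d
   = 693.4 / 365 = 1.90 yr

1.90 years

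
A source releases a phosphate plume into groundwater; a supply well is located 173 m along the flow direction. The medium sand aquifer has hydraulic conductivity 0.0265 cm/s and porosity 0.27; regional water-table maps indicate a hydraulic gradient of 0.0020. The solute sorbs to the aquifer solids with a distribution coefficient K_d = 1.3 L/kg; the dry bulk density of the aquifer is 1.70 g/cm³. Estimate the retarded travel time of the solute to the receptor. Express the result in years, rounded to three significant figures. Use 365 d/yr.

K = 0.0265 cm/s × 864 = 22.90 m/d
q = Ki = 22.90 × 0.0020 = 0.04579 m/d
Seepage velocity v = q / n = 0.04579 / 0.27 = 0.1696 m/d
Retardation R = 1 + ρ_b·K_d/n = 1 + 1.70×1.3/0.27 = 9.185
Contaminant velocity v_c = v/R = 0.1696/9.185 = 0.01846 m/d
t = L/v_c = 173/0.01846 = 9369 d
   = 9369/365 = 25.7 yr

25.7 years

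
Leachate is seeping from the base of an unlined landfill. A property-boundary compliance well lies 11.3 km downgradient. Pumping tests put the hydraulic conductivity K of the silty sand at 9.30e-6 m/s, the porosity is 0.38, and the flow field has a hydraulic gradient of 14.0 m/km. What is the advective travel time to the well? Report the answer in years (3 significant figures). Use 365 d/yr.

K = 9.30e-6 m/s × 86400 s/d = 0.8035 m/d
Specific discharge q = 0.8035 × 0.014 = 0.01125 m/d
v_s = q/n_e = 0.01125/0.38 = 0.02960 m/d
L = 11.3 km = 11300 m
t = L / v = 11300 / 0.02960 = 381700 d
   = 381700 / 365 = 1050 yr

1050 years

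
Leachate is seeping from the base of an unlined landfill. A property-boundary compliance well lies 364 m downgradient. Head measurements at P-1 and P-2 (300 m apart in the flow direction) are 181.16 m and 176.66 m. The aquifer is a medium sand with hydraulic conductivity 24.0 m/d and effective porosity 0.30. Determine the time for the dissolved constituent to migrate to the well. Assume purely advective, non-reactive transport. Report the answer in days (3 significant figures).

303 days

Hydraulic gradient i = (181.16 − 176.66) / 300 = 4.50 / 300 = 0.01500
q = Ki = 24.0 × 0.01500 = 0.3600 m/d
Seepage velocity v = q / n = 0.3600 / 0.30 = 1.200 m/d
t = L / v = 364 / 1.200 = 303.3 d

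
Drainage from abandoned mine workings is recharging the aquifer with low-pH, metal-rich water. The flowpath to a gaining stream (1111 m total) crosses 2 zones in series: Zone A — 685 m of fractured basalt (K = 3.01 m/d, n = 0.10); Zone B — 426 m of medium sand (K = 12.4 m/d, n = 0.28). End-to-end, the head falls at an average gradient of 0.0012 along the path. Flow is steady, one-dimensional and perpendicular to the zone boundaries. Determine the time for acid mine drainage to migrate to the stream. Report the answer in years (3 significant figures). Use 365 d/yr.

101 years

For zones in series the flux q is common to all zones; the equivalent conductivity is the harmonic (thickness-weighted) mean, K_eq = L_total / Σ(L_j/K_j).
Σ(L/K) = 685/3.01 + 426/12.4 = 227.6 + 34.35 = 261.9 d
K_eq = L_total / Σ(L/K) = 1111 / 261.9 = 4.242 m/d
q = K_eq · i = 4.242 × 0.0012 = 0.005090 m/d (same in every zone)
Zone A: v = q/n = 0.005090/0.10 = 0.05090 m/d → t_A = 685/0.05090 = 13460 d
Zone B: v = q/n = 0.005090/0.28 = 0.01818 m/d → t_B = 426/0.01818 = 23430 d
Total t = 13460 + 23430 = 36890 d
   = 36890 / 365 = 101 yr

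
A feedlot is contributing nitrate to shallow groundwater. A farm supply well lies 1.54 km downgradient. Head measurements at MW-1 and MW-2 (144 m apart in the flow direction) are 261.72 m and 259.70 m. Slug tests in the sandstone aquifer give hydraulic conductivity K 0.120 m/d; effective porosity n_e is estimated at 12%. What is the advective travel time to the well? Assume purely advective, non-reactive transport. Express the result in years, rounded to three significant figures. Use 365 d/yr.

Hydraulic gradient i = (261.72 − 259.70) / 144 = 2.02 / 144 = 0.01403
Specific discharge q = 0.120 × 0.01403 = 0.001683 m/d
v = Ki/n = 0.120·0.01403/0.12 = 0.01403 m/d
L = 1.54 km = 1540 m
t = L / v = 1540 / 0.01403 = 109800 d
   = 109800 / 365 = 301 yr

301 years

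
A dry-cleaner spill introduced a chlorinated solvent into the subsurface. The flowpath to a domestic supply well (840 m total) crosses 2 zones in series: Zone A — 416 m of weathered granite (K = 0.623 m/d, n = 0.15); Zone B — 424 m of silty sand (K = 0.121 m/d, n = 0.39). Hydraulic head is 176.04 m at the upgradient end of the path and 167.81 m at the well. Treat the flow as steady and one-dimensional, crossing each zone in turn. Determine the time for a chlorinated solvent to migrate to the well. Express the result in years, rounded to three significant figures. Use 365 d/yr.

Total head drop ΔH = 176.04 − 167.81 = 8.23 m
Steady 1-D flow in series ⇒ the Darcy flux q is identical in every zone and the zone head losses add (resistances L/K in series).
Σ(L/K) = 416/0.623 + 424/0.121 = 667.7 + 3504 = 4172 d
q = ΔH / Σ(L/K) = 8.23 / 4172 = 0.001973 m/d (same in every zone)
Zone A: v = q/n = 0.001973/0.15 = 0.01315 m/d → t_A = 416/0.01315 = 31630 d
Zone B: v = q/n = 0.001973/0.39 = 0.005058 m/d → t_B = 424/0.005058 = 83820 d
Total t = 31630 + 83820 = 115500 d
   = 115500 / 365 = 316 yr

316 years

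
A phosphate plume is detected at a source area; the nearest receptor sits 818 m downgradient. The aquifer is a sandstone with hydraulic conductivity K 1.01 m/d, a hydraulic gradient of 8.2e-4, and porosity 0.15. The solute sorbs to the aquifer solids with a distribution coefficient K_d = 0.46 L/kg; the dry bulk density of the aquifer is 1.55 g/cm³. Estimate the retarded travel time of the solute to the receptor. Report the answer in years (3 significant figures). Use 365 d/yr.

2340 years

q = Ki = 1.01 × 8.2e-4 = 8.282e-4 m/d
Seepage velocity v = q / n = 8.282e-4 / 0.15 = 0.005521 m/d
Retardation R = 1 + ρ_b·K_d/n = 1 + 1.55×0.46/0.15 = 5.753
Contaminant velocity v_c = v/R = 0.005521/5.753 = 9.597e-4 m/d
t = L/v_c = 818/9.597e-4 = 852400 d
   = 852400/365 = 2340 yr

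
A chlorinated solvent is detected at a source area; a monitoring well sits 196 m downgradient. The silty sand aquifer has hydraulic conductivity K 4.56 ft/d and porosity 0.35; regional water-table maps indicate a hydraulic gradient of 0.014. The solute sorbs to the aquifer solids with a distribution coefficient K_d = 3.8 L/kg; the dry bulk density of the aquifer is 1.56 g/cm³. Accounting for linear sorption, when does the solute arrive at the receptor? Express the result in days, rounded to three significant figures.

63200 days

K = 4.56 ft/d × 0.3048 = 1.390 m/d
Darcy flux q = K·i = 1.390 × 0.014 = 0.01946 m/d
v = Ki/n = 1.390·0.014/0.35 = 0.05560 m/d
Retardation R = 1 + ρ_b·K_d/n = 1 + 1.56×3.8/0.35 = 17.94
Contaminant velocity v_c = v/R = 0.05560/17.94 = 0.003099 m/d
t = L/v_c = 196/0.003099 = 63240 d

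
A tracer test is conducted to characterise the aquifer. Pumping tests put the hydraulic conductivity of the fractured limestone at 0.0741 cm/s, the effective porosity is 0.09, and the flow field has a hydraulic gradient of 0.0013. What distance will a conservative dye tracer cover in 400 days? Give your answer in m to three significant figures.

K = 0.0741 cm/s × 864 = 64.02 m/d
Specific discharge q = 64.02 × 0.0013 = 0.08323 m/d
v_s = q/n_e = 0.08323/0.09 = 0.9248 m/d
L = v × T = 0.9248 × 400 = 369.9 m

370 m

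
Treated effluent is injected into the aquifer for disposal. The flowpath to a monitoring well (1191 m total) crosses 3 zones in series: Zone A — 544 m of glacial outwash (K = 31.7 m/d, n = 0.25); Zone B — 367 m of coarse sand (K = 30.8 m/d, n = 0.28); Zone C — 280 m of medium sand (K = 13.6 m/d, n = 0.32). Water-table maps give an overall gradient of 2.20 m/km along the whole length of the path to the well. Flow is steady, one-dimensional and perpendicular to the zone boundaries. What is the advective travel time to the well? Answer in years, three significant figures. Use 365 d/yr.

Steady 1-D flow in series ⇒ the Darcy flux q is identical in every zone and the zone head losses add (resistances L/K in series).
Σ(L/K) = 544/31.7 + 367/30.8 + 280/13.6 = 17.16 + 11.92 + 20.59 = 49.66 d
K_eq = L_total / Σ(L/K) = 1191 / 49.66 = 23.98 m/d
q = K_eq · i = 23.98 × 0.0022 = 0.05276 m/d (same in every zone)
Zone A: v = q/n = 0.05276/0.25 = 0.2110 m/d → t_A = 544/0.2110 = 2578 d
Zone B: v = q/n = 0.05276/0.28 = 0.1884 m/d → t_B = 367/0.1884 = 1948 d
Zone C: v = q/n = 0.05276/0.32 = 0.1649 m/d → t_C = 280/0.1649 = 1698 d
Total t = 2578 + 1948 + 1698 = 6224 d
   = 6224 / 365 = 17.1 yr

17.1 years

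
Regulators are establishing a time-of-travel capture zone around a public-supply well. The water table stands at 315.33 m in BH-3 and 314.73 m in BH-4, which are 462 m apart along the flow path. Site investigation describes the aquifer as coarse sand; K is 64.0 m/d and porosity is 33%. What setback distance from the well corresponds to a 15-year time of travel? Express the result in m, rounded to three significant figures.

1380 m

Hydraulic gradient i = (315.33 − 314.73) / 462 = 0.60 / 462 = 0.001299
q = Ki = 64.0 × 0.001299 = 0.08312 m/d
Average linear velocity = 0.08312 / 0.33 = 0.2519 m/d
T = 15 yr × 365 = 5475 d
L = v × T = 0.2519 × 5475 = 1379 m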